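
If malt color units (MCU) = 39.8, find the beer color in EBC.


SRM = 1.4922·MCU^0.6859;  EBC = SRM·1.97
SRM = 1.4922·39.8^0.6859 = 18.6718
EBC = 18.6718·1.97

36.7835 EBC


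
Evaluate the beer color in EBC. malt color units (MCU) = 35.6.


SRM = 1.4922·MCU^0.6859;  EBC = SRM·1.97
SRM = 1.4922·35.6^0.6859 = 17.2968
EBC = 17.2968·1.97

34.0748 EBC


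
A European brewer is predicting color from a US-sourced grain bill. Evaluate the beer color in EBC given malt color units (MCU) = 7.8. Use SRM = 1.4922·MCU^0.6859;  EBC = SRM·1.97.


SRM = 1.4922·7.8^0.6859 = 6.1054
EBC = 6.1054·1.97

12.0277 EBC


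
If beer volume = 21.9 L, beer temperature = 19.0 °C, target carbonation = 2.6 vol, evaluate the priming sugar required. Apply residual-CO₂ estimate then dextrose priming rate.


residual = 14.695·(0.01821 + 0.09011·e^(−0.04·T));  sugar = (target − residual)·4.0·V
residual = 14.695·(0.01821 + 0.09011·e^(−0.04·19.0)) = 0.8869
sugar = (2.6 − 0.8869)·4.0·21.9

150.0707 g


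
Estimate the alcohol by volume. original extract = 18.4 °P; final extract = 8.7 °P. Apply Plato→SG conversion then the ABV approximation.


SG = 259/(259 − P);  ABV = (OG − FG)·131.25
OG = 259/(259 − 18.4) = 1.0765
FG = 259/(259 − 8.7) = 1.0348
ABV = (1.0765 − 1.0348)·131.25

5.4754 % ABV


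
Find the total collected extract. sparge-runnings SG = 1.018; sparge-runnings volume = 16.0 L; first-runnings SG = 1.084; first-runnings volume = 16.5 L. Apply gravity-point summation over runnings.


total = Σ (SG_i − 1)·1000·V_i
first = (1.084 − 1)·1000·16.5 = 1386.0000
sparge = (1.018 − 1)·1000·16.0 = 288.0000
total = 1386.0000 + 288.0000

1674.0000 gravity·L


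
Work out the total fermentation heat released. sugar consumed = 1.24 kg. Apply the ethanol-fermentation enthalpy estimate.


Q = m_sugar · 590 kJ/kg
Q = 1.24 · 590

731.6000 kJ


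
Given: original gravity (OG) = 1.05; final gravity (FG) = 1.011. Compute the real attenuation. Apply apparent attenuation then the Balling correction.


AA = (OG−FG)/(OG−1)·100;  RA = AA·0.8192
AA = (1.05 − 1.011)/(1.05 − 1)·100 = 78.0000
RA = 78.0000·0.8192

63.8976 %


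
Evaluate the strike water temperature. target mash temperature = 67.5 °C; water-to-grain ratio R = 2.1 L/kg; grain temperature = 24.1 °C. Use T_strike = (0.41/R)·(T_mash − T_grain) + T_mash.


T_strike = (0.41/2.1)·(67.5 − 24.1) + 67.5

75.9733 °C


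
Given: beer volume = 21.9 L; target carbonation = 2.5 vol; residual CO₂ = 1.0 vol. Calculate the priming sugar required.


sugar = (target − residual)·4.0·V
sugar = (2.5 − 1.0)·4.0·21.9

131.4000 g


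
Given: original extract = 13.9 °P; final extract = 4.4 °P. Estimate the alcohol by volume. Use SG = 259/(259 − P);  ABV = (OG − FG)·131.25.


OG = 259/(259 − 13.9) = 1.0567
FG = 259/(259 − 4.4) = 1.0173
ABV = (1.0567 − 1.0173)·131.25

5.1751 % ABV


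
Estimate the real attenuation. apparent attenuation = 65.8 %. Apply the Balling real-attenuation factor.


RA = AA · 0.8192
RA = 65.8 · 0.8192

53.9034 %


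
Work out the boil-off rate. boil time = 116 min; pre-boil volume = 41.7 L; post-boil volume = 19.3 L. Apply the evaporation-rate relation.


rate = (V_pre − V_post) / (t_min/60)
rate = (41.7 − 19.3) / (116/60)

11.5862 L/hr


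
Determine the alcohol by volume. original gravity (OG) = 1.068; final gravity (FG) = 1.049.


ABV = (OG − FG) · 131.25
ABV = (1.068 − 1.049) · 131.25

2.4938 % ABV


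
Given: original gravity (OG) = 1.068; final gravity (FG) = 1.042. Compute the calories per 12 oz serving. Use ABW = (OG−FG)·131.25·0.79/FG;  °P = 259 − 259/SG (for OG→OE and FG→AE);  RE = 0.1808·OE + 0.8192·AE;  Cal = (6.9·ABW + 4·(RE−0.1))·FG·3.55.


ABW = (1.068 − 1.042)·131.25·0.79/1.042 = 2.5872
OE = 259 − 259/1.068 = 16.4906 °P
AE = 259 − 259/1.042 = 10.4395 °P
RE = 0.1808·16.4906 + 0.8192·10.4395 = 11.5336 °P
Cal = (6.9·2.5872 + 4·(11.5336−0.1))·1.042·3.55

235.2112 kcal


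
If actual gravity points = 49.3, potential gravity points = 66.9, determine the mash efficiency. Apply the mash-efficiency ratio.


efficiency = actual / potential × 100
efficiency = 49.3 / 66.9 × 100

73.6921 %


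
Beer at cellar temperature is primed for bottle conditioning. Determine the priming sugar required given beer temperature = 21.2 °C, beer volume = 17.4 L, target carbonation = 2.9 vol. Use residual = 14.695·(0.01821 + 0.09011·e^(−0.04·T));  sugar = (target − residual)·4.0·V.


residual = 14.695·(0.01821 + 0.09011·e^(−0.04·21.2)) = 0.8347
sugar = (2.9 − 0.8347)·4.0·17.4

143.7451 g


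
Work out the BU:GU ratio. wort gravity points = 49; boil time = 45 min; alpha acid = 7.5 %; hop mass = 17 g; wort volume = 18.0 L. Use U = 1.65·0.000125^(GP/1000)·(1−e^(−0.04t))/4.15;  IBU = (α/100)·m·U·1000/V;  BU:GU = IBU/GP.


U = 1.65·0.000125^(49/1000)·(1−e^(−0.04·45))/4.15 = 0.2137
IBU = (7.5/100)·17·0.2137·1000/18.0 = 15.1340
BU:GU = 15.1340/49

0.3089


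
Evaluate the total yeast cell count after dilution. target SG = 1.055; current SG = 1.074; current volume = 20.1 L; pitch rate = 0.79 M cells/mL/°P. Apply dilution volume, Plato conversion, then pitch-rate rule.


V_w = V·((SG_c−1)/(SG_t−1)−1);  °P = 259 − 259/SG_t;  cells = rate·(V+V_w)·°P
V_w = 20.1·((1.074−1)/(1.055−1)−1) = 6.9436
V_final = 20.1 + 6.9436 = 27.0436
°P = 259 − 259/1.055 = 13.5024
cells = 0.79·27.0436·13.5024

288.4710 billion cells


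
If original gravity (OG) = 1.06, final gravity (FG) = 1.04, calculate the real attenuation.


AA = (OG−FG)/(OG−1)·100;  RA = AA·0.8192
AA = (1.06 − 1.04)/(1.06 − 1)·100 = 33.3333
RA = 33.3333·0.8192

27.3067 %


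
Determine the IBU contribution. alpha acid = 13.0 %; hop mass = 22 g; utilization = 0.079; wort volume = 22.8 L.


IBU = (α/100)·mass·U·1000 / V
IBU = (13.0/100)·22·0.079·1000 / 22.8

9.9096 IBU


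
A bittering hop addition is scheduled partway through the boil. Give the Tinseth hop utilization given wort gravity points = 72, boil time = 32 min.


U = 1.65·0.000125^(GP/1000) · (1 − e^(−0.04·t))/4.15
bigness = 1.65·0.000125^(72/1000) = 0.8639
boil_factor = (1 − e^(−0.04·32))/4.15 = 0.1740
U = 0.8639 · 0.1740

0.1503


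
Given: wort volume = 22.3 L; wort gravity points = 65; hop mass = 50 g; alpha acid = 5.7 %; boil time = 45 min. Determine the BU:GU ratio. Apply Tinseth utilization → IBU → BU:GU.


U = 1.65·0.000125^(GP/1000)·(1−e^(−0.04t))/4.15;  IBU = (α/100)·m·U·1000/V;  BU:GU = IBU/GP
U = 1.65·0.000125^(65/1000)·(1−e^(−0.04·45))/4.15 = 0.1850
IBU = (5.7/100)·50·0.1850·1000/22.3 = 23.6486
BU:GU = 23.6486/65

0.3638


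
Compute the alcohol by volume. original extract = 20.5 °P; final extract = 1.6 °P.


SG = 259/(259 − P);  ABV = (OG − FG)·131.25
OG = 259/(259 − 20.5) = 1.0860
FG = 259/(259 − 1.6) = 1.0062
ABV = (1.0860 − 1.0062)·131.25

10.4656 % ABV


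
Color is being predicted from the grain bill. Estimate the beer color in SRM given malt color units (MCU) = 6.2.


SRM = 1.4922 · MCU^0.6859
SRM = 1.4922 · 6.2^0.6859

5.2159 SRM


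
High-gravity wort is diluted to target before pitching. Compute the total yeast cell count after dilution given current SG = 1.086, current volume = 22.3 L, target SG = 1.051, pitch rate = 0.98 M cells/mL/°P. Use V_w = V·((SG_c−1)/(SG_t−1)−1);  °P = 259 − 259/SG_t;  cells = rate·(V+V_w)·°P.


V_w = 22.3·((1.086−1)/(1.051−1)−1) = 15.3039
V_final = 22.3 + 15.3039 = 37.6039
°P = 259 − 259/1.051 = 12.5680
cells = 0.98·37.6039·12.5680

463.1551 billion cells


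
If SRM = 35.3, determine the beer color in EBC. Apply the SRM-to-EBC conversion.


EBC = SRM · 1.97
EBC = 35.3 · 1.97

69.5410 EBC


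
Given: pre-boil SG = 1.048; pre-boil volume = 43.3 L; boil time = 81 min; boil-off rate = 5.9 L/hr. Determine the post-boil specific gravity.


V_post = V_pre − rate·(t/60);  SG_post = 1 + (SG_pre−1)·V_pre/V_post
V_post = 43.3 − 5.9·(81/60) = 35.3350
SG_post = 1 + (1.048 − 1)·43.3/35.3350

1.0588


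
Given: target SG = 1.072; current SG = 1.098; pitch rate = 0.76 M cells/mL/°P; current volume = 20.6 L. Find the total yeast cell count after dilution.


V_w = V·((SG_c−1)/(SG_t−1)−1);  °P = 259 − 259/SG_t;  cells = rate·(V+V_w)·°P
V_w = 20.6·((1.098−1)/(1.072−1)−1) = 7.4389
V_final = 20.6 + 7.4389 = 28.0389
°P = 259 − 259/1.072 = 17.3955
cells = 0.76·28.0389·17.3955

370.6909 billion cells


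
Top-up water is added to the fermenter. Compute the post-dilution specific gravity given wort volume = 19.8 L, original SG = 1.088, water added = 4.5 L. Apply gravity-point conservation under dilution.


SG_new = 1 + (SG_old − 1)·V_old/(V_old + V_water)
pts = (1.088 − 1)·1000·19.8/(19.8 + 4.5) = 71.7037
SG_new = 1 + 71.7037/1000

1.0717


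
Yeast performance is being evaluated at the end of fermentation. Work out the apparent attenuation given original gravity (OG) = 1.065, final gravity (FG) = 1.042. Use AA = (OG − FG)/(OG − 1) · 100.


AA = (1.065 − 1.042)/(1.065 − 1) · 100

35.3846 %


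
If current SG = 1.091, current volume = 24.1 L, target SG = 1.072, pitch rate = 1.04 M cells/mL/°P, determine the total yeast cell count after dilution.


V_w = V·((SG_c−1)/(SG_t−1)−1);  °P = 259 − 259/SG_t;  cells = rate·(V+V_w)·°P
V_w = 24.1·((1.091−1)/(1.072−1)−1) = 6.3597
V_final = 24.1 + 6.3597 = 30.4597
°P = 259 − 259/1.072 = 17.3955
cells = 1.04·30.4597·17.3955

551.0573 billion cells


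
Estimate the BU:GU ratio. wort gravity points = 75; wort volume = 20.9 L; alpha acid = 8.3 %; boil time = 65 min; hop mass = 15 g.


U = 1.65·0.000125^(GP/1000)·(1−e^(−0.04t))/4.15;  IBU = (α/100)·m·U·1000/V;  BU:GU = IBU/GP
U = 1.65·0.000125^(75/1000)·(1−e^(−0.04·65))/4.15 = 0.1876
IBU = (8.3/100)·15·0.1876·1000/20.9 = 11.1740
BU:GU = 11.1740/75

0.1490


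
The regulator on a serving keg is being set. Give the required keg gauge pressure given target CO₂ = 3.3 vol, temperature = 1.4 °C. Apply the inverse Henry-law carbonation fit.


psi = vols/(0.01821 + 0.09011·e^(−0.04·T)) − 14.695
psi = 3.3/(0.01821 + 0.09011·e^(−0.04·1.4)) − 14.695

17.2160 psi


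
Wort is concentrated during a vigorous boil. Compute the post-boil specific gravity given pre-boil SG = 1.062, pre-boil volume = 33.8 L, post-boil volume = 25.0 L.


SG_post = 1 + (SG_pre − 1)·V_pre/V_post
pts_pre = (1.062 − 1)·1000 = 62.0000
pts_post = 62.0000·33.8/25.0 = 83.8240
SG_post = 1 + 83.8240/1000

1.0838


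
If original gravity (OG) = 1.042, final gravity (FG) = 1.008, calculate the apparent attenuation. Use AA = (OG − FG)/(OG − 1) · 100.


AA = (1.042 − 1.008)/(1.042 − 1) · 100

80.9524 %


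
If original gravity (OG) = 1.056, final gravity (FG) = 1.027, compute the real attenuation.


AA = (OG−FG)/(OG−1)·100;  RA = AA·0.8192
AA = (1.056 − 1.027)/(1.056 − 1)·100 = 51.7857
RA = 51.7857·0.8192

42.4229 %


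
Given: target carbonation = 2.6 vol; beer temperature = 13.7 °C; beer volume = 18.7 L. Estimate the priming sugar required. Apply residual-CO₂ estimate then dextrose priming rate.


residual = 14.695·(0.01821 + 0.09011·e^(−0.04·T));  sugar = (target − residual)·4.0·V
residual = 14.695·(0.01821 + 0.09011·e^(−0.04·13.7)) = 1.0331
sugar = (2.6 − 1.0331)·4.0·18.7

117.2039 g


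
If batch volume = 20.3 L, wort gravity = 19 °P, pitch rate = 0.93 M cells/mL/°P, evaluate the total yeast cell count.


cells (billions) = rate · V_L · °P
cells = 0.93 · 20.3 · 19

358.7010 billion cells


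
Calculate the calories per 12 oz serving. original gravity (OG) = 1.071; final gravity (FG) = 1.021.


ABW = (OG−FG)·131.25·0.79/FG;  °P = 259 − 259/SG (for OG→OE and FG→AE);  RE = 0.1808·OE + 0.8192·AE;  Cal = (6.9·ABW + 4·(RE−0.1))·FG·3.55
ABW = (1.071 − 1.021)·131.25·0.79/1.021 = 5.0777
OE = 259 − 259/1.071 = 17.1699 °P
AE = 259 − 259/1.021 = 5.3271 °P
RE = 0.1808·17.1699 + 0.8192·5.3271 = 7.4683 °P
Cal = (6.9·5.0777 + 4·(7.4683−0.1))·1.021·3.55

233.8185 kcal


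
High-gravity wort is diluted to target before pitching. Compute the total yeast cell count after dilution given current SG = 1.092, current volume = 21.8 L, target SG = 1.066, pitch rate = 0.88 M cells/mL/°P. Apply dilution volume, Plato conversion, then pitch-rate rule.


V_w = V·((SG_c−1)/(SG_t−1)−1);  °P = 259 − 259/SG_t;  cells = rate·(V+V_w)·°P
V_w = 21.8·((1.092−1)/(1.066−1)−1) = 8.5879
V_final = 21.8 + 8.5879 = 30.3879
°P = 259 − 259/1.066 = 16.0356
cells = 0.88·30.3879·16.0356

428.8146 billion cells


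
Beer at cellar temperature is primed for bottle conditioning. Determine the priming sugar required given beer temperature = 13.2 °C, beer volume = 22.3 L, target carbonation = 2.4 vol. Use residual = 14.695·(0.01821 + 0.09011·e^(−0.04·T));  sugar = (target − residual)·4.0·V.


residual = 14.695·(0.01821 + 0.09011·e^(−0.04·13.2)) = 1.0486
sugar = (2.4 − 1.0486)·4.0·22.3

120.5478 g


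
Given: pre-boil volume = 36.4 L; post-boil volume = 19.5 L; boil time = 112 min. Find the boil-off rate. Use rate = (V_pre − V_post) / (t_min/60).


rate = (36.4 − 19.5) / (112/60)

9.0536 L/hr


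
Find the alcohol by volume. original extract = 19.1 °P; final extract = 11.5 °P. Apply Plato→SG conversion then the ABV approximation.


SG = 259/(259 − P);  ABV = (OG − FG)·131.25
OG = 259/(259 − 19.1) = 1.0796
FG = 259/(259 − 11.5) = 1.0465
ABV = (1.0796 − 1.0465)·131.25

4.3512 % ABV


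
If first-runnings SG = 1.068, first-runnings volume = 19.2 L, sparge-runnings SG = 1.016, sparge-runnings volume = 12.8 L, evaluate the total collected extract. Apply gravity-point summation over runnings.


total = Σ (SG_i − 1)·1000·V_i
first = (1.068 − 1)·1000·19.2 = 1305.6000
sparge = (1.016 − 1)·1000·12.8 = 204.8000
total = 1305.6000 + 204.8000

1510.4000 gravity·L


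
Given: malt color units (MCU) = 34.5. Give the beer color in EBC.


SRM = 1.4922·MCU^0.6859;  EBC = SRM·1.97
SRM = 1.4922·34.5^0.6859 = 16.9284
EBC = 16.9284·1.97

33.3490 EBC


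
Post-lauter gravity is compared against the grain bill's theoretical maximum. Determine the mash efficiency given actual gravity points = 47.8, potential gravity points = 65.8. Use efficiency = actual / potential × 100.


efficiency = 47.8 / 65.8 × 100

72.6444 %


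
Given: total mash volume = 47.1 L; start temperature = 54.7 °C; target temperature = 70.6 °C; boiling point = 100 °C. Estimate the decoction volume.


V_dec = V_total·(T_target − T_start)/(T_boil − T_start)
V_dec = 47.1·(70.6 − 54.7)/(100 − 54.7)

16.5318 L


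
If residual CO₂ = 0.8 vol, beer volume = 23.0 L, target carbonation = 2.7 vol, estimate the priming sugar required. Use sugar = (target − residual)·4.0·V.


sugar = (2.7 − 0.8)·4.0·23.0

174.8000 g


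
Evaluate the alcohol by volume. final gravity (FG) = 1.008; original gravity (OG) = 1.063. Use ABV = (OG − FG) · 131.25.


ABV = (1.063 − 1.008) · 131.25

7.2187 % ABV


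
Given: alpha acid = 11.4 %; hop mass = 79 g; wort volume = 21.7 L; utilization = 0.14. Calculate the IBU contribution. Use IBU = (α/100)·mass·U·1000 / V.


IBU = (11.4/100)·79·0.14·1000 / 21.7

58.1032 IBU


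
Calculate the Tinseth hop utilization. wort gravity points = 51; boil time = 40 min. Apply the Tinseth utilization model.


U = 1.65·0.000125^(GP/1000) · (1 − e^(−0.04·t))/4.15
bigness = 1.65·0.000125^(51/1000) = 1.0433
boil_factor = (1 − e^(−0.04·40))/4.15 = 0.1923
U = 1.0433 · 0.1923

0.2006


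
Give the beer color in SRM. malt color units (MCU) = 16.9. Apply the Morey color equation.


SRM = 1.4922 · MCU^0.6859
SRM = 1.4922 · 16.9^0.6859

10.3761 SRM


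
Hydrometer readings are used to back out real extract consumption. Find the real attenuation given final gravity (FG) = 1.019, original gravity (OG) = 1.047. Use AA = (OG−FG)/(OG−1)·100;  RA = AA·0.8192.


AA = (1.047 − 1.019)/(1.047 − 1)·100 = 59.5745
RA = 59.5745·0.8192

48.8034 %


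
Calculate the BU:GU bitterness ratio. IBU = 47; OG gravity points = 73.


BU:GU = IBU / OG_points
BU:GU = 47 / 73

0.6438


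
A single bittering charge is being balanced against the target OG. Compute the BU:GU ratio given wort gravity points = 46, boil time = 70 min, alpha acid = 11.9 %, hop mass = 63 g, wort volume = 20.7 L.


U = 1.65·0.000125^(GP/1000)·(1−e^(−0.04t))/4.15;  IBU = (α/100)·m·U·1000/V;  BU:GU = IBU/GP
U = 1.65·0.000125^(46/1000)·(1−e^(−0.04·70))/4.15 = 0.2470
IBU = (11.9/100)·63·0.2470·1000/20.7 = 89.4467
BU:GU = 89.4467/46

1.9445


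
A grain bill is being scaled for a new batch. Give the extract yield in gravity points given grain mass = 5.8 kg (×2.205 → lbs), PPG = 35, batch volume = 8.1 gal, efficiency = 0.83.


points = lbs × PPG × eff / vol
lbs = 5.8 × 2.205 = 12.7890
points = 12.7890 × 35 × 0.83 / 8.1

45.8667 points


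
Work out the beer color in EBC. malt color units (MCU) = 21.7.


SRM = 1.4922·MCU^0.6859;  EBC = SRM·1.97
SRM = 1.4922·21.7^0.6859 = 12.3170
EBC = 12.3170·1.97

24.2645 EBC


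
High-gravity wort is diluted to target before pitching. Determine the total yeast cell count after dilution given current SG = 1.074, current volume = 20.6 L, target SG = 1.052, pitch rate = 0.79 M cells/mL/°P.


V_w = V·((SG_c−1)/(SG_t−1)−1);  °P = 259 − 259/SG_t;  cells = rate·(V+V_w)·°P
V_w = 20.6·((1.074−1)/(1.052−1)−1) = 8.7154
V_final = 20.6 + 8.7154 = 29.3154
°P = 259 − 259/1.052 = 12.8023
cells = 0.79·29.3154·12.8023

296.4900 billion cells


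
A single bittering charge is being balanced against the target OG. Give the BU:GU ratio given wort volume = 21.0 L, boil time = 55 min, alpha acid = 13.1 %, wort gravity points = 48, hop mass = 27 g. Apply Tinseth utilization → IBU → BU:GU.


U = 1.65·0.000125^(GP/1000)·(1−e^(−0.04t))/4.15;  IBU = (α/100)·m·U·1000/V;  BU:GU = IBU/GP
U = 1.65·0.000125^(48/1000)·(1−e^(−0.04·55))/4.15 = 0.2297
IBU = (13.1/100)·27·0.2297·1000/21.0 = 38.6813
BU:GU = 38.6813/48

0.8059


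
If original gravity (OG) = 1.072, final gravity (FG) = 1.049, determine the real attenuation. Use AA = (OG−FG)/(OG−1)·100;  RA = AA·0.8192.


AA = (1.072 − 1.049)/(1.072 − 1)·100 = 31.9444
RA = 31.9444·0.8192

26.1689 %


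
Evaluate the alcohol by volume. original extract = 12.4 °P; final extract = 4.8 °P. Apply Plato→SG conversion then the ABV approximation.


SG = 259/(259 − P);  ABV = (OG − FG)·131.25
OG = 259/(259 − 12.4) = 1.0503
FG = 259/(259 − 4.8) = 1.0189
ABV = (1.0503 − 1.0189)·131.25

4.1214 % ABV


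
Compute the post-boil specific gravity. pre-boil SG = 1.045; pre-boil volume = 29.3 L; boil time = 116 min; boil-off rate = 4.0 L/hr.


V_post = V_pre − rate·(t/60);  SG_post = 1 + (SG_pre−1)·V_pre/V_post
V_post = 29.3 − 4.0·(116/60) = 21.5667
SG_post = 1 + (1.045 − 1)·29.3/21.5667

1.0611


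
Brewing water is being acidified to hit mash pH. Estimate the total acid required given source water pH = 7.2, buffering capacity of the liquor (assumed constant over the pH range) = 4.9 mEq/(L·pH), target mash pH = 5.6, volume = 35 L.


acid = buffering capacity · (pH_source − pH_target) · V
acid = 4.9 · (7.2 − 5.6) · 35

274.4000 mEq


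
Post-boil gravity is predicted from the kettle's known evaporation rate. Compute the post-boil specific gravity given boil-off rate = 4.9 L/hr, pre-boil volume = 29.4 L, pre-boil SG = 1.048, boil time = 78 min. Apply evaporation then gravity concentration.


V_post = V_pre − rate·(t/60);  SG_post = 1 + (SG_pre−1)·V_pre/V_post
V_post = 29.4 − 4.9·(78/60) = 23.0300
SG_post = 1 + (1.048 − 1)·29.4/23.0300

1.0613


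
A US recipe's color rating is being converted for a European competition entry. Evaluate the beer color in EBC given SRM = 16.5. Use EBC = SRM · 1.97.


EBC = 16.5 · 1.97

32.5050 EBC


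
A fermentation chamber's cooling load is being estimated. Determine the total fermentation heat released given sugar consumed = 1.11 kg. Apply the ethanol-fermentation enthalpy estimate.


Q = m_sugar · 590 kJ/kg
Q = 1.11 · 590

654.9000 kJ


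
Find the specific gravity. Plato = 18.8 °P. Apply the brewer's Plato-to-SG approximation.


SG = 259/(259 − P)
SG = 259/(259 − 18.8)

1.0783


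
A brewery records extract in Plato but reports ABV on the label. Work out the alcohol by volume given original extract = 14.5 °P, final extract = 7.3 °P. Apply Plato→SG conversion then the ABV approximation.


SG = 259/(259 − P);  ABV = (OG − FG)·131.25
OG = 259/(259 − 14.5) = 1.0593
FG = 259/(259 − 7.3) = 1.0290
ABV = (1.0593 − 1.0290)·131.25

3.9771 % ABV


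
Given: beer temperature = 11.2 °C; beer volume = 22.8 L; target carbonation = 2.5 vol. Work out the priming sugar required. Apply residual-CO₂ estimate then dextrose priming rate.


residual = 14.695·(0.01821 + 0.09011·e^(−0.04·T));  sugar = (target − residual)·4.0·V
residual = 14.695·(0.01821 + 0.09011·e^(−0.04·11.2)) = 1.1136
sugar = (2.5 − 1.1136)·4.0·22.8

126.4386 g


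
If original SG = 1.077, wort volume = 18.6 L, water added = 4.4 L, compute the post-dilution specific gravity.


SG_new = 1 + (SG_old − 1)·V_old/(V_old + V_water)
pts = (1.077 − 1)·1000·18.6/(18.6 + 4.4) = 62.2696
SG_new = 1 + 62.2696/1000

1.0623


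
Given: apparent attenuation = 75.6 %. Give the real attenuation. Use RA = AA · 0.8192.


RA = 75.6 · 0.8192

61.9315 %


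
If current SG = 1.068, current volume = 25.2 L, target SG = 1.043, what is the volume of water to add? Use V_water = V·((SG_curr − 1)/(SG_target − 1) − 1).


V_water = 25.2·((1.068 − 1)/(1.043 − 1) − 1)

14.6512 L


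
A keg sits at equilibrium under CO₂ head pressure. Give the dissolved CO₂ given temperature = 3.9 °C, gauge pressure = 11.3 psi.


vols = (P + 14.695)·(0.01821 + 0.09011·e^(−0.04·T))
vols = (11.3 + 14.695)·(0.01821 + 0.09011·e^(−0.04·3.9))

2.4774 volumes


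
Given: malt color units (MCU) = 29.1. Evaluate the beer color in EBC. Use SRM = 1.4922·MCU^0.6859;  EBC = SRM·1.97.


SRM = 1.4922·29.1^0.6859 = 15.0630
EBC = 15.0630·1.97

29.6741 EBC


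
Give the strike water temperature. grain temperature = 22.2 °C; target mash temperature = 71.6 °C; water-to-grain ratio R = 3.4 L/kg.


T_strike = (0.41/R)·(T_mash − T_grain) + T_mash
T_strike = (0.41/3.4)·(71.6 − 22.2) + 71.6

77.5571 °C


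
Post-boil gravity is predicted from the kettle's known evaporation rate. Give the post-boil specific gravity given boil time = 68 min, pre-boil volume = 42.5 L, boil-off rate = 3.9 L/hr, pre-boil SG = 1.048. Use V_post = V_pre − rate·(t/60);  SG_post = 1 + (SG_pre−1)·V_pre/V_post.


V_post = 42.5 − 3.9·(68/60) = 38.0800
SG_post = 1 + (1.048 − 1)·42.5/38.0800

1.0536


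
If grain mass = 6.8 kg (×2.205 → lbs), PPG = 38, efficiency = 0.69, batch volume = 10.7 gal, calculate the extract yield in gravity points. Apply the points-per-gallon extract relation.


points = lbs × PPG × eff / vol
lbs = 6.8 × 2.205 = 14.9940
points = 14.9940 × 38 × 0.69 / 10.7

36.7423 points


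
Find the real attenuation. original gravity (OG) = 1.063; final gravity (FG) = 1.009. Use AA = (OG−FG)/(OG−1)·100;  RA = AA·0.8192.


AA = (1.063 − 1.009)/(1.063 − 1)·100 = 85.7143
RA = 85.7143·0.8192

70.2171 %


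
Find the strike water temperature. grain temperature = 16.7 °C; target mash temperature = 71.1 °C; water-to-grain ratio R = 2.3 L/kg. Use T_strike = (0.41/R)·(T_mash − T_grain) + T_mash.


T_strike = (0.41/2.3)·(71.1 − 16.7) + 71.1

80.7974 °C


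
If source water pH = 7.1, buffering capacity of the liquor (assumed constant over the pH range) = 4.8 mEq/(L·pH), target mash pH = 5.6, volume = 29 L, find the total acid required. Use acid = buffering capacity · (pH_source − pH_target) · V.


acid = 4.8 · (7.1 − 5.6) · 29

208.8000 mEq


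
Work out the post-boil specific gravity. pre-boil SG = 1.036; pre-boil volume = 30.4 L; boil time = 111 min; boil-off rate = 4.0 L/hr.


V_post = V_pre − rate·(t/60);  SG_post = 1 + (SG_pre−1)·V_pre/V_post
V_post = 30.4 − 4.0·(111/60) = 23.0000
SG_post = 1 + (1.036 − 1)·30.4/23.0000

1.0476


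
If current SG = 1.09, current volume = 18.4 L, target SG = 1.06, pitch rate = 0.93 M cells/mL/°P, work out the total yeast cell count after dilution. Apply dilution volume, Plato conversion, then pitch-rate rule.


V_w = V·((SG_c−1)/(SG_t−1)−1);  °P = 259 − 259/SG_t;  cells = rate·(V+V_w)·°P
V_w = 18.4·((1.09−1)/(1.06−1)−1) = 9.2000
V_final = 18.4 + 9.2000 = 27.6000
°P = 259 − 259/1.06 = 14.6604
cells = 0.93·27.6000·14.6604

376.3026 billion cells


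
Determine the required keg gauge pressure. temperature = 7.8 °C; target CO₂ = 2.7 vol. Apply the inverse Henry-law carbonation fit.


psi = vols/(0.01821 + 0.09011·e^(−0.04·T)) − 14.695
psi = 2.7/(0.01821 + 0.09011·e^(−0.04·7.8)) − 14.695

17.3834 psi


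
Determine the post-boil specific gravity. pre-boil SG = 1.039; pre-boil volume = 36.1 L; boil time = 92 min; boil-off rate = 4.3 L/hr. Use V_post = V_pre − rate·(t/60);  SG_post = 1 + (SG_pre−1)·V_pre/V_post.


V_post = 36.1 − 4.3·(92/60) = 29.5067
SG_post = 1 + (1.039 − 1)·36.1/29.5067

1.0477


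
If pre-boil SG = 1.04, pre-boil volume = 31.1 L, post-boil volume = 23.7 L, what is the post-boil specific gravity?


SG_post = 1 + (SG_pre − 1)·V_pre/V_post
pts_pre = (1.04 − 1)·1000 = 40.0000
pts_post = 40.0000·31.1/23.7 = 52.4895
SG_post = 1 + 52.4895/1000

1.0525


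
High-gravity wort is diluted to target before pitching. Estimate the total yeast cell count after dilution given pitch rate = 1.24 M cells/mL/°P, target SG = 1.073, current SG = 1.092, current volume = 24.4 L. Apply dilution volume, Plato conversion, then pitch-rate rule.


V_w = V·((SG_c−1)/(SG_t−1)−1);  °P = 259 − 259/SG_t;  cells = rate·(V+V_w)·°P
V_w = 24.4·((1.092−1)/(1.073−1)−1) = 6.3507
V_final = 24.4 + 6.3507 = 30.7507
°P = 259 − 259/1.073 = 17.6207
cells = 1.24·30.7507·17.6207

671.8919 billion cells


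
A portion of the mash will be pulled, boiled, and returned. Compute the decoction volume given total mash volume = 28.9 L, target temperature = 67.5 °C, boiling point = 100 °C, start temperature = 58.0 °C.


V_dec = V_total·(T_target − T_start)/(T_boil − T_start)
V_dec = 28.9·(67.5 − 58.0)/(100 − 58.0)

6.5369 L


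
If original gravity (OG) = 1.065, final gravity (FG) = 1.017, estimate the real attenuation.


AA = (OG−FG)/(OG−1)·100;  RA = AA·0.8192
AA = (1.065 − 1.017)/(1.065 − 1)·100 = 73.8462
RA = 73.8462·0.8192

60.4948 %


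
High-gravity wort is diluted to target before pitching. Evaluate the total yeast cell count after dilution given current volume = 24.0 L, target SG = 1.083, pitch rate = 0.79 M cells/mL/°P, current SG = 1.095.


V_w = V·((SG_c−1)/(SG_t−1)−1);  °P = 259 − 259/SG_t;  cells = rate·(V+V_w)·°P
V_w = 24.0·((1.095−1)/(1.083−1)−1) = 3.4699
V_final = 24.0 + 3.4699 = 27.4699
°P = 259 − 259/1.083 = 19.8495
cells = 0.79·27.4699·19.8495

430.7579 billion cells


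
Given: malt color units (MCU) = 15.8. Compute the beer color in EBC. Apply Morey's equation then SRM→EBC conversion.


SRM = 1.4922·MCU^0.6859;  EBC = SRM·1.97
SRM = 1.4922·15.8^0.6859 = 9.9080
EBC = 9.9080·1.97

19.5188 EBC


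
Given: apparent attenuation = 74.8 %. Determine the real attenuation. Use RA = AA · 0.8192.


RA = 74.8 · 0.8192

61.2762 %


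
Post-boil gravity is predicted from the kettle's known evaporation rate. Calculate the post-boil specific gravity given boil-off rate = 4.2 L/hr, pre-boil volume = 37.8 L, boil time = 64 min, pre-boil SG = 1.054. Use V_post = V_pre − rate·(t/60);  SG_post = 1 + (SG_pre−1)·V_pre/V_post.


V_post = 37.8 − 4.2·(64/60) = 33.3200
SG_post = 1 + (1.054 − 1)·37.8/33.3200

1.0613


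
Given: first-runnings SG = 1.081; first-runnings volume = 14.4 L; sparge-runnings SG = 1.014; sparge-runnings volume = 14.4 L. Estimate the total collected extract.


total = Σ (SG_i − 1)·1000·V_i
first = (1.081 − 1)·1000·14.4 = 1166.4000
sparge = (1.014 − 1)·1000·14.4 = 201.6000
total = 1166.4000 + 201.6000

1368.0000 gravity·L


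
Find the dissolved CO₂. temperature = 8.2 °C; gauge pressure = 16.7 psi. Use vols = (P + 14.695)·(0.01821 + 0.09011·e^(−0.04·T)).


vols = (16.7 + 14.695)·(0.01821 + 0.09011·e^(−0.04·8.2))

2.6096 volumes


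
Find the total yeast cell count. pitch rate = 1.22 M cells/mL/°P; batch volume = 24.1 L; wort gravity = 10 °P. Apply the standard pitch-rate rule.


cells (billions) = rate · V_L · °P
cells = 1.22 · 24.1 · 10

294.0200 billion cells


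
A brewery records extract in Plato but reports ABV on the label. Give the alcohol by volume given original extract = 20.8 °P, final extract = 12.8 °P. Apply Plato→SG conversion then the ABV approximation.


SG = 259/(259 − P);  ABV = (OG − FG)·131.25
OG = 259/(259 − 20.8) = 1.0873
FG = 259/(259 − 12.8) = 1.0520
ABV = (1.0873 − 1.0520)·131.25

4.6372 % ABV


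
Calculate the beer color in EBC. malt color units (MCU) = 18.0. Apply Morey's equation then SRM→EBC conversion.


SRM = 1.4922·MCU^0.6859;  EBC = SRM·1.97
SRM = 1.4922·18.0^0.6859 = 10.8347
EBC = 10.8347·1.97

21.3444 EBC


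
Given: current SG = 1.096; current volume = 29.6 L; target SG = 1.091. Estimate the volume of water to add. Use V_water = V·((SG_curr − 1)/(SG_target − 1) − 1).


V_water = 29.6·((1.096 − 1)/(1.091 − 1) − 1)

1.6264 L


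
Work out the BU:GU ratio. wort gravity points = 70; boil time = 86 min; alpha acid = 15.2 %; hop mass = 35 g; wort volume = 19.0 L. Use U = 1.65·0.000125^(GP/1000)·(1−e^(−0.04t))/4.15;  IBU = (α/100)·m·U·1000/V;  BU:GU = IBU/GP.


U = 1.65·0.000125^(70/1000)·(1−e^(−0.04·86))/4.15 = 0.2051
IBU = (15.2/100)·35·0.2051·1000/19.0 = 57.4413
BU:GU = 57.4413/70

0.8206


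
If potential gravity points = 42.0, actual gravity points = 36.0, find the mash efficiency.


efficiency = actual / potential × 100
efficiency = 36.0 / 42.0 × 100

85.7143 %


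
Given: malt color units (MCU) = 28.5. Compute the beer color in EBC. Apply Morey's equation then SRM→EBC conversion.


SRM = 1.4922·MCU^0.6859;  EBC = SRM·1.97
SRM = 1.4922·28.5^0.6859 = 14.8493
EBC = 14.8493·1.97

29.2531 EBC


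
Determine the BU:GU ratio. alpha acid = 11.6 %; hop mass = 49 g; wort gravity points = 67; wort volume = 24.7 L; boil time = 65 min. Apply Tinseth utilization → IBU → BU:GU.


U = 1.65·0.000125^(GP/1000)·(1−e^(−0.04t))/4.15;  IBU = (α/100)·m·U·1000/V;  BU:GU = IBU/GP
U = 1.65·0.000125^(67/1000)·(1−e^(−0.04·65))/4.15 = 0.2016
IBU = (11.6/100)·49·0.2016·1000/24.7 = 46.3840
BU:GU = 46.3840/67

0.6923


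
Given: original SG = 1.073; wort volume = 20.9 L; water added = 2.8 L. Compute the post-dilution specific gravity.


SG_new = 1 + (SG_old − 1)·V_old/(V_old + V_water)
pts = (1.073 − 1)·1000·20.9/(20.9 + 2.8) = 64.3755
SG_new = 1 + 64.3755/1000

1.0644


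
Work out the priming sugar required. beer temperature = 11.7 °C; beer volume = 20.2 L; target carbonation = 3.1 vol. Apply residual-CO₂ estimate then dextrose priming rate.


residual = 14.695·(0.01821 + 0.09011·e^(−0.04·T));  sugar = (target − residual)·4.0·V
residual = 14.695·(0.01821 + 0.09011·e^(−0.04·11.7)) = 1.0969
sugar = (3.1 − 1.0969)·4.0·20.2

161.8537 g


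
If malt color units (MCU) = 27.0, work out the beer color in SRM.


SRM = 1.4922 · MCU^0.6859
SRM = 1.4922 · 27.0^0.6859

14.3087 SRM


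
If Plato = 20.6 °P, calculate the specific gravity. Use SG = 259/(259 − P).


SG = 259/(259 − 20.6)

1.0864


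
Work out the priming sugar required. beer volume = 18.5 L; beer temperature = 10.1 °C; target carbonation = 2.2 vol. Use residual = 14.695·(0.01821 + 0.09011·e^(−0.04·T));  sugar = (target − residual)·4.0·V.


residual = 14.695·(0.01821 + 0.09011·e^(−0.04·10.1)) = 1.1517
sugar = (2.2 − 1.1517)·4.0·18.5

77.5766 g


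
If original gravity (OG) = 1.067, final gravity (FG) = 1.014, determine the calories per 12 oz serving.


ABW = (OG−FG)·131.25·0.79/FG;  °P = 259 − 259/SG (for OG→OE and FG→AE);  RE = 0.1808·OE + 0.8192·AE;  Cal = (6.9·ABW + 4·(RE−0.1))·FG·3.55
ABW = (1.067 − 1.014)·131.25·0.79/1.014 = 5.4196
OE = 259 − 259/1.067 = 16.2634 °P
AE = 259 − 259/1.014 = 3.5759 °P
RE = 0.1808·16.2634 + 0.8192·3.5759 = 5.8698 °P
Cal = (6.9·5.4196 + 4·(5.8698−0.1))·1.014·3.55

217.6893 kcal


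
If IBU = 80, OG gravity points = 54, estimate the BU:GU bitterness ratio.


BU:GU = IBU / OG_points
BU:GU = 80 / 54

1.4815


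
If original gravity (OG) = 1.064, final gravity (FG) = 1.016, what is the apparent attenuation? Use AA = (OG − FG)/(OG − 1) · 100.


AA = (1.064 − 1.016)/(1.064 − 1) · 100

75.0000 %


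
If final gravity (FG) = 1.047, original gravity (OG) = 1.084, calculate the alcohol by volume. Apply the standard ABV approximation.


ABV = (OG − FG) · 131.25
ABV = (1.084 − 1.047) · 131.25

4.8563 % ABV


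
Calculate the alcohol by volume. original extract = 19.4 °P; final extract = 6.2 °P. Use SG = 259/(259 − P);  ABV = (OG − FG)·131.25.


OG = 259/(259 − 19.4) = 1.0810
FG = 259/(259 − 6.2) = 1.0245
ABV = (1.0810 − 1.0245)·131.25

7.4081 % ABV


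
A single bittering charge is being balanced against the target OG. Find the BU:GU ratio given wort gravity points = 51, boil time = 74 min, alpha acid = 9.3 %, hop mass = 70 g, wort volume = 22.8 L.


U = 1.65·0.000125^(GP/1000)·(1−e^(−0.04t))/4.15;  IBU = (α/100)·m·U·1000/V;  BU:GU = IBU/GP
U = 1.65·0.000125^(51/1000)·(1−e^(−0.04·74))/4.15 = 0.2384
IBU = (9.3/100)·70·0.2384·1000/22.8 = 68.0637
BU:GU = 68.0637/51

1.3346


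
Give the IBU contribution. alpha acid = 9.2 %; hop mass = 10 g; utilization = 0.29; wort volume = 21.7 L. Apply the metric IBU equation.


IBU = (α/100)·mass·U·1000 / V
IBU = (9.2/100)·10·0.29·1000 / 21.7

12.2949 IBU


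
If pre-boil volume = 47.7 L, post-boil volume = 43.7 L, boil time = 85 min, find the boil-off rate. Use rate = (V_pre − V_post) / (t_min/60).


rate = (47.7 − 43.7) / (85/60)

2.8235 L/hr


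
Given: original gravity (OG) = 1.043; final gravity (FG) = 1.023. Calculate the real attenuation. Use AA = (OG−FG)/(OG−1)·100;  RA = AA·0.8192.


AA = (1.043 − 1.023)/(1.043 − 1)·100 = 46.5116
RA = 46.5116·0.8192

38.1023 %


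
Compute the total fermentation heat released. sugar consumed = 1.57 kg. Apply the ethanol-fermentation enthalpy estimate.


Q = m_sugar · 590 kJ/kg
Q = 1.57 · 590

926.3000 kJ


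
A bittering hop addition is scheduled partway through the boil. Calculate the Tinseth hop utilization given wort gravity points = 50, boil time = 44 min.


U = 1.65·0.000125^(GP/1000) · (1 − e^(−0.04·t))/4.15
bigness = 1.65·0.000125^(50/1000) = 1.0528
boil_factor = (1 − e^(−0.04·44))/4.15 = 0.1995
U = 1.0528 · 0.1995

0.2100


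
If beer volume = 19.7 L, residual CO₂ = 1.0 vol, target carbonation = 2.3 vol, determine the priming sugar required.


sugar = (target − residual)·4.0·V
sugar = (2.3 − 1.0)·4.0·19.7

102.4400 g


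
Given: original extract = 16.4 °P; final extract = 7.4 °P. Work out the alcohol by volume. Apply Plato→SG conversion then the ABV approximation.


SG = 259/(259 − P);  ABV = (OG − FG)·131.25
OG = 259/(259 − 16.4) = 1.0676
FG = 259/(259 − 7.4) = 1.0294
ABV = (1.0676 − 1.0294)·131.25

5.0123 % ABV


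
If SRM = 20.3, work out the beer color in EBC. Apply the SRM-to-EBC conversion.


EBC = SRM · 1.97
EBC = 20.3 · 1.97

39.9910 EBC


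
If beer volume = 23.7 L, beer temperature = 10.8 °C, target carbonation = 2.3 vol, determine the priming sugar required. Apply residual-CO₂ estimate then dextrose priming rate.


residual = 14.695·(0.01821 + 0.09011·e^(−0.04·T));  sugar = (target − residual)·4.0·V
residual = 14.695·(0.01821 + 0.09011·e^(−0.04·10.8)) = 1.1273
sugar = (2.3 − 1.1273)·4.0·23.7

111.1760 g


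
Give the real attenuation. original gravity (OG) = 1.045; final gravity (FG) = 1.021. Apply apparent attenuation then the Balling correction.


AA = (OG−FG)/(OG−1)·100;  RA = AA·0.8192
AA = (1.045 − 1.021)/(1.045 − 1)·100 = 53.3333
RA = 53.3333·0.8192

43.6907 %


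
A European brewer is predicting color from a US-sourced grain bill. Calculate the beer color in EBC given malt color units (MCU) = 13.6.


SRM = 1.4922·MCU^0.6859;  EBC = SRM·1.97
SRM = 1.4922·13.6^0.6859 = 8.9397
EBC = 8.9397·1.97

17.6111 EBC


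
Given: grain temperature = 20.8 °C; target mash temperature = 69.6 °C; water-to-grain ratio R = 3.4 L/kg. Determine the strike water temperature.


T_strike = (0.41/R)·(T_mash − T_grain) + T_mash
T_strike = (0.41/3.4)·(69.6 − 20.8) + 69.6

75.4847 °C


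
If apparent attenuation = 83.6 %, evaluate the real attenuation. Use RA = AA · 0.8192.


RA = 83.6 · 0.8192

68.4851 %


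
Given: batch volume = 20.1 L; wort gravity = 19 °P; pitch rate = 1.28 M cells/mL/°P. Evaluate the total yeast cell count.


cells (billions) = rate · V_L · °P
cells = 1.28 · 20.1 · 19

488.8320 billion cells


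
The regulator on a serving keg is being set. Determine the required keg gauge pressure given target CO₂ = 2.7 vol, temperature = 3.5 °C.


psi = vols/(0.01821 + 0.09011·e^(−0.04·T)) − 14.695
psi = 2.7/(0.01821 + 0.09011·e^(−0.04·3.5)) − 14.695

13.2704 psi


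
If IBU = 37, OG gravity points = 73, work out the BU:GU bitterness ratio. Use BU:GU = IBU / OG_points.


BU:GU = 37 / 73

0.5068


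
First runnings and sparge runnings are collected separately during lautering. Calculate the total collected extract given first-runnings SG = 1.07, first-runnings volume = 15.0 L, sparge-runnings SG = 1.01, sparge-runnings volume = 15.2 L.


total = Σ (SG_i − 1)·1000·V_i
first = (1.07 − 1)·1000·15.0 = 1050.0000
sparge = (1.01 − 1)·1000·15.2 = 152.0000
total = 1050.0000 + 152.0000

1202.0000 gravity·L


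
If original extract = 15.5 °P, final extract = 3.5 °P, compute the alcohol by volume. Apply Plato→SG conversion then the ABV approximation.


SG = 259/(259 − P);  ABV = (OG − FG)·131.25
OG = 259/(259 − 15.5) = 1.0637
FG = 259/(259 − 3.5) = 1.0137
ABV = (1.0637 − 1.0137)·131.25

6.5568 % ABV


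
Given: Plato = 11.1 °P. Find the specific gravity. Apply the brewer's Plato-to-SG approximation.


SG = 259/(259 − P)
SG = 259/(259 − 11.1)

1.0448


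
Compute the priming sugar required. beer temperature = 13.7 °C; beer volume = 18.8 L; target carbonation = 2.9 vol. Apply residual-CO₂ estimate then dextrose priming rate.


residual = 14.695·(0.01821 + 0.09011·e^(−0.04·T));  sugar = (target − residual)·4.0·V
residual = 14.695·(0.01821 + 0.09011·e^(−0.04·13.7)) = 1.0331
sugar = (2.9 − 1.0331)·4.0·18.8

140.3907 g


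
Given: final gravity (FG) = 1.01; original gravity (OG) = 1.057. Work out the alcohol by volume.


ABV = (OG − FG) · 131.25
ABV = (1.057 − 1.01) · 131.25

6.1687 % ABV
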